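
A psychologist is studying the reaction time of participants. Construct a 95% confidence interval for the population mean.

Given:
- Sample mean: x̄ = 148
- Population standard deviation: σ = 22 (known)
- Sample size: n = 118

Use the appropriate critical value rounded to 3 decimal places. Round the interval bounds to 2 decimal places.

The population standard deviation σ is known, so use a z-interval (standard normal critical value).

For 95% confidence, z* = 1.96 (from standard normal table)

Standard error: SE = σ/√n = 22/√118 = 2.025264

Margin of error: E = z* × SE = 1.96 × 2.025264 = 3.9695

Z-interval: x̄ ± E = 148 ± 3.9695 = (144.0305, 151.9695)

Rounded to 2 decimal places:

(144.03, 151.97)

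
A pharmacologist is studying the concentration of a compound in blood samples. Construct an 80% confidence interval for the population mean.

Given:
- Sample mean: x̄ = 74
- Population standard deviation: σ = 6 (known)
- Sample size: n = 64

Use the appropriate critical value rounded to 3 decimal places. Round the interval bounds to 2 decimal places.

The population standard deviation σ is known, so use a z-interval (standard normal critical value).

For 80% confidence, z* = 1.282 (from standard normal table)

Standard error: SE = σ/√n = 6/√64 = 0.750000

Margin of error: E = z* × SE = 1.282 × 0.750000 = 0.9615

Z-interval: x̄ ± E = 74 ± 0.9615 = (73.0385, 74.9615)

Rounded to 2 decimal places:

(73.04, 74.96)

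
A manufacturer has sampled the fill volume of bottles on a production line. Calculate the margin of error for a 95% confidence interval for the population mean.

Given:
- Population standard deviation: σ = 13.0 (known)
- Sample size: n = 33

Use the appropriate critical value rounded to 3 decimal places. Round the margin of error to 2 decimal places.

The population standard deviation σ is known, so use the z-interval margin of error formula.

For 95% confidence, z* = 1.96 (from standard normal table)

Margin of error formula for z-interval: E = z* × σ/√n

E = 1.96 × 13.0/√33
  = 1.96 × 2.263010
  = 4.4355

Rounded to 2 decimal places:

4.44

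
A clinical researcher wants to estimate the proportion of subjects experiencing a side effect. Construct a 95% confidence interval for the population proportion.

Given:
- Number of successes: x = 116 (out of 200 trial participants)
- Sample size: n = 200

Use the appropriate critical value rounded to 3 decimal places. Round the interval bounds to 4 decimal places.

Sample proportion: p̂ = 116/200 = 0.580000

Check conditions for normal approximation:
  np̂ = 116 ≥ 10 ✓
  n(1-p̂) = 84 ≥ 10 ✓

The sample is large enough, so use a z-interval (normal approximation) for the proportion.

For 95% confidence, z* = 1.96 (from standard normal table)

Standard error: SE = √(p̂(1-p̂)/n) = √(0.580000×0.420000/200) = 0.03489986

Margin of error: E = z* × SE = 1.96 × 0.03489986 = 0.068404

Z-interval: p̂ ± E = 0.580000 ± 0.068404 = (0.511596, 0.648404)

Rounded to 4 decimal places:

(0.5116, 0.6484)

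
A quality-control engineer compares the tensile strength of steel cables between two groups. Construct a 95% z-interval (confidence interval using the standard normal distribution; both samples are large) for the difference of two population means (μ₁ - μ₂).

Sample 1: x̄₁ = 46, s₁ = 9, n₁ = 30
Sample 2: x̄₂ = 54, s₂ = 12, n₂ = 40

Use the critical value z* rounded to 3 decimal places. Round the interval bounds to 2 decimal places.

Both samples are large (n₁ = 30 ≥ 30, n₂ = 40 ≥ 30), so a z-interval for the difference of means applies.

Point estimate: x̄₁ - x̄₂ = 46 - 54 = -8

Standard error: SE = √(s₁²/n₁ + s₂²/n₂)
= √(9²/30 + 12²/40)
= √(2.700000 + 3.600000)
= 2.509980

For 95% confidence, z* = 1.96 (from standard normal table)
Margin of error: E = z* × SE = 1.96 × 2.509980 = 4.9196

Z-interval: (x̄₁ - x̄₂) ± E = -8 ± 4.9196 = (-12.9196, -3.0804)

Rounded to 2 decimal places:

(-12.92, -3.08)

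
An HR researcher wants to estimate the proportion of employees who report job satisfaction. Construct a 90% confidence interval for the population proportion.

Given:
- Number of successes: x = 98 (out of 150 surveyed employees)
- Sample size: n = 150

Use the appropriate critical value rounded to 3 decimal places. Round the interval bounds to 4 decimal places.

Sample proportion: p̂ = 98/150 = 0.653333

Check conditions for normal approximation:
  np̂ = 98 ≥ 10 ✓
  n(1-p̂) = 52 ≥ 10 ✓

The sample is large enough, so use a z-interval (normal approximation) for the proportion.

For 90% confidence, z* = 1.645 (from standard normal table)

Standard error: SE = √(p̂(1-p̂)/n) = √(0.653333×0.346667/150) = 0.03885777

Margin of error: E = z* × SE = 1.645 × 0.03885777 = 0.063921

Z-interval: p̂ ± E = 0.653333 ± 0.063921 = (0.589412, 0.717254)

Rounded to 4 decimal places:

(0.5894, 0.7173)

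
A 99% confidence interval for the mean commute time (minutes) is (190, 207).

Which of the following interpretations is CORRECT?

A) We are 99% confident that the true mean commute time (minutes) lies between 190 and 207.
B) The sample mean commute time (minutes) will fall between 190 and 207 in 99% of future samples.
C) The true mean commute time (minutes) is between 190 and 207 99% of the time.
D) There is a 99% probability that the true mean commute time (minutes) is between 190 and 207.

A confidence interval represents our confidence in the procedure, not a probability statement about the parameter.

Key concept: If we repeated this sampling process many times and computed a 99% CI each time, about 99% of those intervals would contain the true population parameter.

For this specific interval (190, 207):
- Midpoint (point estimate): 198.5
- Margin of error: 8.5

The correct interpretation is the one stating confidence that the true parameter lies in the interval — option A.

A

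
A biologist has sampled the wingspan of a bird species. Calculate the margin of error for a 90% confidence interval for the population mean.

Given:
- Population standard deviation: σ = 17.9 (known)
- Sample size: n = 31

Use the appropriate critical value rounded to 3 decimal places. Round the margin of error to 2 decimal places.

The population standard deviation σ is known, so use the z-interval margin of error formula.

For 90% confidence, z* = 1.645 (from standard normal table)

Margin of error formula for z-interval: E = z* × σ/√n

E = 1.645 × 17.9/√31
  = 1.645 × 3.214935
  = 5.2886

Rounded to 2 decimal places:

5.29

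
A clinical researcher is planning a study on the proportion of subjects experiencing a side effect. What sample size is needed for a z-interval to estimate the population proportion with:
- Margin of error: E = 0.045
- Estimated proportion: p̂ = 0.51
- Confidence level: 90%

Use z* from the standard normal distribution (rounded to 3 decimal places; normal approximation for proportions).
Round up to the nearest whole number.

Using z* for proportion z-interval (normal approximation).

For 90% confidence, z* = 1.645 (from standard normal table)

Sample size formula for proportion z-interval: n = z*²p̂(1-p̂)/E²

n = 1.645² × 0.51 × 0.49 / 0.045²
  = 2.706025 × 0.2499 / 0.002025
  = 333.9435

Round up to the nearest whole number: n = 334

334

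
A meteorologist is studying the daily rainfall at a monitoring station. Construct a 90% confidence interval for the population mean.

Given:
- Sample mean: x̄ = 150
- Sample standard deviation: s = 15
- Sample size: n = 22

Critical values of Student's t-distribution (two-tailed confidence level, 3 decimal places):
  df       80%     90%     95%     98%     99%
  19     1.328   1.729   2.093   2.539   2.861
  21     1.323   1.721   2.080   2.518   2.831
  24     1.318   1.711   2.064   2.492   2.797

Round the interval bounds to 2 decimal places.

The population standard deviation σ is unknown (only the sample standard deviation s is given), so use a t-interval with df = n - 1 = 22 - 1 = 21.

For 90% confidence with df = 21, t* = 1.721 (from t-table)

Standard error: SE = s/√n = 15/√22 = 3.198011

Margin of error: E = t* × SE = 1.721 × 3.198011 = 5.5038

T-interval: x̄ ± E = 150 ± 5.5038 = (144.4962, 155.5038)

Rounded to 2 decimal places:

(144.50, 155.50)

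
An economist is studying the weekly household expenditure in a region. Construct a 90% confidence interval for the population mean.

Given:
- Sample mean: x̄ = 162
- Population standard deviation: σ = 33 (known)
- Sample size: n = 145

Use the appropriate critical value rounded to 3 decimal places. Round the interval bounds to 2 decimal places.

The population standard deviation σ is known, so use a z-interval (standard normal critical value).

For 90% confidence, z* = 1.645 (from standard normal table)

Standard error: SE = σ/√n = 33/√145 = 2.740501

Margin of error: E = z* × SE = 1.645 × 2.740501 = 4.5081

Z-interval: x̄ ± E = 162 ± 4.5081 = (157.4919, 166.5081)

Rounded to 2 decimal places:

(157.49, 166.51)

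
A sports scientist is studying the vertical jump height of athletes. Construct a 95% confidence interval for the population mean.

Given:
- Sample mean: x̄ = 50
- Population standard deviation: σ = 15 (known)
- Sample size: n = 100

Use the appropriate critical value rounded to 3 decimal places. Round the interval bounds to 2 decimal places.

The population standard deviation σ is known, so use a z-interval (standard normal critical value).

For 95% confidence, z* = 1.96 (from standard normal table)

Standard error: SE = σ/√n = 15/√100 = 1.500000

Margin of error: E = z* × SE = 1.96 × 1.500000 = 2.9400

Z-interval: x̄ ± E = 50 ± 2.9400 = (47.0600, 52.9400)

Rounded to 2 decimal places:

(47.06, 52.94)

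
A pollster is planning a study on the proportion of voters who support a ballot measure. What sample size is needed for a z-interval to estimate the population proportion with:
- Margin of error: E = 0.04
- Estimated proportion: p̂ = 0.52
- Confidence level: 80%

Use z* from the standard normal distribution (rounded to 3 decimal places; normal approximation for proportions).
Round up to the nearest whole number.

Using z* for proportion z-interval (normal approximation).

For 80% confidence, z* = 1.282 (from standard normal table)

Sample size formula for proportion z-interval: n = z*²p̂(1-p̂)/E²

n = 1.282² × 0.52 × 0.48 / 0.04²
  = 1.643524 × 0.2496 / 0.0016
  = 256.3897

Round up to the nearest whole number: n = 257

257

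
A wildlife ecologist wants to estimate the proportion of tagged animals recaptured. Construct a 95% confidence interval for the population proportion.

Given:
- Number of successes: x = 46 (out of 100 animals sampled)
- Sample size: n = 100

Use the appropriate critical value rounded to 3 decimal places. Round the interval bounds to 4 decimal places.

Sample proportion: p̂ = 46/100 = 0.460000

Check conditions for normal approximation:
  np̂ = 46 ≥ 10 ✓
  n(1-p̂) = 54 ≥ 10 ✓

The sample is large enough, so use a z-interval (normal approximation) for the proportion.

For 95% confidence, z* = 1.96 (from standard normal table)

Standard error: SE = √(p̂(1-p̂)/n) = √(0.460000×0.540000/100) = 0.04983974

Margin of error: E = z* × SE = 1.96 × 0.04983974 = 0.097686

Z-interval: p̂ ± E = 0.460000 ± 0.097686 = (0.362314, 0.557686)

Rounded to 4 decimal places:

(0.3623, 0.5577)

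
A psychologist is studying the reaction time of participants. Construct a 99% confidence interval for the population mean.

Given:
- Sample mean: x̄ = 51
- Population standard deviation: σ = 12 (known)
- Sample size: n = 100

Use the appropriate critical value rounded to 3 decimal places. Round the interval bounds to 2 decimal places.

The population standard deviation σ is known, so use a z-interval (standard normal critical value).

For 99% confidence, z* = 2.576 (from standard normal table)

Standard error: SE = σ/√n = 12/√100 = 1.200000

Margin of error: E = z* × SE = 2.576 × 1.200000 = 3.0912

Z-interval: x̄ ± E = 51 ± 3.0912 = (47.9088, 54.0912)

Rounded to 2 decimal places:

(47.91, 54.09)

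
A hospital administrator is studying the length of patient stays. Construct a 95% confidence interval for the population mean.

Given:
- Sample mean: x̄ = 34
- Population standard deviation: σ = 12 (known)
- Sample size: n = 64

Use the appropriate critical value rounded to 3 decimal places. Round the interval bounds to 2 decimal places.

The population standard deviation σ is known, so use a z-interval (standard normal critical value).

For 95% confidence, z* = 1.96 (from standard normal table)

Standard error: SE = σ/√n = 12/√64 = 1.500000

Margin of error: E = z* × SE = 1.96 × 1.500000 = 2.9400

Z-interval: x̄ ± E = 34 ± 2.9400 = (31.0600, 36.9400)

Rounded to 2 decimal places:

(31.06, 36.94)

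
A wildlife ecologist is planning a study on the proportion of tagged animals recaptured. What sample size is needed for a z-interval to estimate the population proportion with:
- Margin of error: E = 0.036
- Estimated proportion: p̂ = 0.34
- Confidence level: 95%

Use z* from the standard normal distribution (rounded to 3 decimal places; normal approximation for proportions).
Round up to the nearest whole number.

Using z* for proportion z-interval (normal approximation).

For 95% confidence, z* = 1.96 (from standard normal table)

Sample size formula for proportion z-interval: n = z*²p̂(1-p̂)/E²

n = 1.96² × 0.34 × 0.66 / 0.036²
  = 3.8416 × 0.2244 / 0.001296
  = 665.1659

Round up to the nearest whole number: n = 666

666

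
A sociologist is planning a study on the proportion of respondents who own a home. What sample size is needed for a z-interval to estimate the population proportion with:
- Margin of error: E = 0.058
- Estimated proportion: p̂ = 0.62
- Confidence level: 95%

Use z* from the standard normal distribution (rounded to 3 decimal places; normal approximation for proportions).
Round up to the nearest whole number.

Using z* for proportion z-interval (normal approximation).

For 95% confidence, z* = 1.96 (from standard normal table)

Sample size formula for proportion z-interval: n = z*²p̂(1-p̂)/E²

n = 1.96² × 0.62 × 0.38 / 0.058²
  = 3.8416 × 0.2356 / 0.003364
  = 269.0490

Round up to the nearest whole number: n = 270

270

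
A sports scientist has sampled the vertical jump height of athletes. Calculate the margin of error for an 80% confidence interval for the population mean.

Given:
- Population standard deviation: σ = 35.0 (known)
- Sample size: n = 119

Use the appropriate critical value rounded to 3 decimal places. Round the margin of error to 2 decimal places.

The population standard deviation σ is known, so use the z-interval margin of error formula.

For 80% confidence, z* = 1.282 (from standard normal table)

Margin of error formula for z-interval: E = z* × σ/√n

E = 1.282 × 35.0/√119
  = 1.282 × 3.208445
  = 4.1132

Rounded to 2 decimal places:

4.11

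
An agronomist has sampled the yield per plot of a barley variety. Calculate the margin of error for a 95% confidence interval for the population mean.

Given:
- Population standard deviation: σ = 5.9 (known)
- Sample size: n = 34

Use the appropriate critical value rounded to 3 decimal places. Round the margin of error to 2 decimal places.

The population standard deviation σ is known, so use the z-interval margin of error formula.

For 95% confidence, z* = 1.96 (from standard normal table)

Margin of error formula for z-interval: E = z* × σ/√n

E = 1.96 × 5.9/√34
  = 1.96 × 1.011842
  = 1.9832

Rounded to 2 decimal places:

1.98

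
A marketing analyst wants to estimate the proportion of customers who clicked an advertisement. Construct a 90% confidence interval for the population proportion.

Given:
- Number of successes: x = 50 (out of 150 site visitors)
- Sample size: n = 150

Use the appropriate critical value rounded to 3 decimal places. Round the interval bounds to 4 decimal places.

Sample proportion: p̂ = 50/150 = 0.333333

Check conditions for normal approximation:
  np̂ = 50 ≥ 10 ✓
  n(1-p̂) = 100 ≥ 10 ✓

The sample is large enough, so use a z-interval (normal approximation) for the proportion.

For 90% confidence, z* = 1.645 (from standard normal table)

Standard error: SE = √(p̂(1-p̂)/n) = √(0.333333×0.666667/150) = 0.03849002

Margin of error: E = z* × SE = 1.645 × 0.03849002 = 0.063316

Z-interval: p̂ ± E = 0.333333 ± 0.063316 = (0.270017, 0.396649)

Rounded to 4 decimal places:

(0.2700, 0.3966)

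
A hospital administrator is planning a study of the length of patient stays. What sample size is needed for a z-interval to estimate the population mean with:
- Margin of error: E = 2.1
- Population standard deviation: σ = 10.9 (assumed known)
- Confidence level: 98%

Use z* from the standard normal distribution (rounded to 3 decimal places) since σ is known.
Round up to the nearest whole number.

Using z* since population σ is known (z-interval formula).

For 98% confidence, z* = 2.326 (from standard normal table)

Sample size formula for z-interval: n = (z*σ/E)²

n = (2.326 × 10.9 / 2.1)²
  = (12.073048)²
  = 145.7585

Round up to the nearest whole number: n = 146

146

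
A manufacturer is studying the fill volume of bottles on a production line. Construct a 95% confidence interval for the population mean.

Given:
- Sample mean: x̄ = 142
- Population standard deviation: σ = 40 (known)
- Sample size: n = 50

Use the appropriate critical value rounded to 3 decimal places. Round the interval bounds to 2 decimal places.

The population standard deviation σ is known, so use a z-interval (standard normal critical value).

For 95% confidence, z* = 1.96 (from standard normal table)

Standard error: SE = σ/√n = 40/√50 = 5.656854

Margin of error: E = z* × SE = 1.96 × 5.656854 = 11.0874

Z-interval: x̄ ± E = 142 ± 11.0874 = (130.9126, 153.0874)

Rounded to 2 decimal places:

(130.91, 153.09)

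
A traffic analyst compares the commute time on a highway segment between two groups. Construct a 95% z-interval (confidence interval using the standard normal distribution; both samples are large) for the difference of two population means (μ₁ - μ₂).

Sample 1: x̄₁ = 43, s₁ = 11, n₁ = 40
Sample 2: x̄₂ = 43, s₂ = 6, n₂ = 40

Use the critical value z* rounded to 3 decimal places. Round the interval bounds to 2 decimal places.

Both samples are large (n₁ = 40 ≥ 30, n₂ = 40 ≥ 30), so a z-interval for the difference of means applies.

Point estimate: x̄₁ - x̄₂ = 43 - 43 = 0

Standard error: SE = √(s₁²/n₁ + s₂²/n₂)
= √(11²/40 + 6²/40)
= √(3.025000 + 0.900000)
= 1.981161

For 95% confidence, z* = 1.96 (from standard normal table)
Margin of error: E = z* × SE = 1.96 × 1.981161 = 3.8831

Z-interval: (x̄₁ - x̄₂) ± E = 0 ± 3.8831 = (-3.8831, 3.8831)

Rounded to 2 decimal places:

(-3.88, 3.88)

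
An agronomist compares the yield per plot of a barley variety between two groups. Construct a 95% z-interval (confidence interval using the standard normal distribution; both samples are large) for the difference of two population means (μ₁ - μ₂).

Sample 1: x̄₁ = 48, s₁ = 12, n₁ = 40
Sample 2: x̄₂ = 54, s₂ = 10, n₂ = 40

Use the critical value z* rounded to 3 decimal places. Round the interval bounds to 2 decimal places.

Both samples are large (n₁ = 40 ≥ 30, n₂ = 40 ≥ 30), so a z-interval for the difference of means applies.

Point estimate: x̄₁ - x̄₂ = 48 - 54 = -6

Standard error: SE = √(s₁²/n₁ + s₂²/n₂)
= √(12²/40 + 10²/40)
= √(3.600000 + 2.500000)
= 2.469818

For 95% confidence, z* = 1.96 (from standard normal table)
Margin of error: E = z* × SE = 1.96 × 2.469818 = 4.8408

Z-interval: (x̄₁ - x̄₂) ± E = -6 ± 4.8408 = (-10.8408, -1.1592)

Rounded to 2 decimal places:

(-10.84, -1.16)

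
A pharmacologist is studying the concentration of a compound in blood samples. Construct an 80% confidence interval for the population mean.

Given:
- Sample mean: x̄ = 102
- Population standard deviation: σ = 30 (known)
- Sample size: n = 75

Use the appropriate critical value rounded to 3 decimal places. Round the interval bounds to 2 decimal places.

The population standard deviation σ is known, so use a z-interval (standard normal critical value).

For 80% confidence, z* = 1.282 (from standard normal table)

Standard error: SE = σ/√n = 30/√75 = 3.464102

Margin of error: E = z* × SE = 1.282 × 3.464102 = 4.4410

Z-interval: x̄ ± E = 102 ± 4.4410 = (97.5590, 106.4410)

Rounded to 2 decimal places:

(97.56, 106.44)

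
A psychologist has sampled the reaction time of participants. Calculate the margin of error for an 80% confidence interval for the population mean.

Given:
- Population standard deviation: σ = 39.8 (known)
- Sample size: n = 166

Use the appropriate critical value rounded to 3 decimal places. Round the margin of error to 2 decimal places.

The population standard deviation σ is known, so use the z-interval margin of error formula.

For 80% confidence, z* = 1.282 (from standard normal table)

Margin of error formula for z-interval: E = z* × σ/√n

E = 1.282 × 39.8/√166
  = 1.282 × 3.089079
  = 3.9602

Rounded to 2 decimal places:

3.96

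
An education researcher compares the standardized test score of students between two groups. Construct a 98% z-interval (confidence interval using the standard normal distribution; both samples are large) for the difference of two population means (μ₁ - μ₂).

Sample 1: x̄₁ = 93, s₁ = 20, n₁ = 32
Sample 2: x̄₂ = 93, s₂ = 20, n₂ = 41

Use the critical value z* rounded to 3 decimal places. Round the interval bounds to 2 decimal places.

Both samples are large (n₁ = 32 ≥ 30, n₂ = 41 ≥ 30), so a z-interval for the difference of means applies.

Point estimate: x̄₁ - x̄₂ = 93 - 93 = 0

Standard error: SE = √(s₁²/n₁ + s₂²/n₂)
= √(20²/32 + 20²/41)
= √(12.500000 + 9.756098)
= 4.717637

For 98% confidence, z* = 2.326 (from standard normal table)
Margin of error: E = z* × SE = 2.326 × 4.717637 = 10.9732

Z-interval: (x̄₁ - x̄₂) ± E = 0 ± 10.9732 = (-10.9732, 10.9732)

Rounded to 2 decimal places:

(-10.97, 10.97)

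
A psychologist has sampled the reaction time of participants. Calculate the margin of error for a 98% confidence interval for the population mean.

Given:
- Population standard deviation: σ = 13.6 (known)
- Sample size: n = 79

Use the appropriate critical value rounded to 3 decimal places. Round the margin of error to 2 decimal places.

The population standard deviation σ is known, so use the z-interval margin of error formula.

For 98% confidence, z* = 2.326 (from standard normal table)

Margin of error formula for z-interval: E = z* × σ/√n

E = 2.326 × 13.6/√79
  = 2.326 × 1.530120
  = 3.5591

Rounded to 2 decimal places:

3.56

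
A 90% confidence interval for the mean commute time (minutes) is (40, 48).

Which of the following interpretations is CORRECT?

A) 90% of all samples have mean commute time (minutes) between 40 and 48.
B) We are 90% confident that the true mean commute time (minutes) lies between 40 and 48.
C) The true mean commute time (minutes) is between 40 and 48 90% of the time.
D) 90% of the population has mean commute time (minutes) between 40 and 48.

A confidence interval represents our confidence in the procedure, not a probability statement about the parameter.

Key concept: If we repeated this sampling process many times and computed a 90% CI each time, about 90% of those intervals would contain the true population parameter.

For this specific interval (40, 48):
- Midpoint (point estimate): 44
- Margin of error: 4

The correct interpretation is the one stating confidence that the true parameter lies in the interval — option B.

B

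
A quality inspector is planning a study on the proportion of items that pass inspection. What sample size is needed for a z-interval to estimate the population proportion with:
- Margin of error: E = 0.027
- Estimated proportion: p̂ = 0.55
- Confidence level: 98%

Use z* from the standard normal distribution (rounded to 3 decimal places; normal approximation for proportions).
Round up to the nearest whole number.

Using z* for proportion z-interval (normal approximation).

For 98% confidence, z* = 2.326 (from standard normal table)

Sample size formula for proportion z-interval: n = z*²p̂(1-p̂)/E²

n = 2.326² × 0.55 × 0.45 / 0.027²
  = 5.410276 × 0.2475 / 0.000729
  = 1836.8221

Round up to the nearest whole number: n = 1837

1837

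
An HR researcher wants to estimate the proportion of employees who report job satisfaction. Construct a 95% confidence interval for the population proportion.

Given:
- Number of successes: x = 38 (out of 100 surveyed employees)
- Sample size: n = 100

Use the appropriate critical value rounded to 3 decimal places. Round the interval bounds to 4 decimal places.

Sample proportion: p̂ = 38/100 = 0.380000

Check conditions for normal approximation:
  np̂ = 38 ≥ 10 ✓
  n(1-p̂) = 62 ≥ 10 ✓

The sample is large enough, so use a z-interval (normal approximation) for the proportion.

For 95% confidence, z* = 1.96 (from standard normal table)

Standard error: SE = √(p̂(1-p̂)/n) = √(0.380000×0.620000/100) = 0.04853864

Margin of error: E = z* × SE = 1.96 × 0.04853864 = 0.095136

Z-interval: p̂ ± E = 0.380000 ± 0.095136 = (0.284864, 0.475136)

Rounded to 4 decimal places:

(0.2849, 0.4751)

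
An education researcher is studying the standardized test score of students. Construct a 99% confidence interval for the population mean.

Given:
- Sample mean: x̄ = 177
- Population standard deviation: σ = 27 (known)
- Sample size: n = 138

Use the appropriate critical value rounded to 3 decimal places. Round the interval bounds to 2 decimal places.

The population standard deviation σ is known, so use a z-interval (standard normal critical value).

For 99% confidence, z* = 2.576 (from standard normal table)

Standard error: SE = σ/√n = 27/√138 = 2.298393

Margin of error: E = z* × SE = 2.576 × 2.298393 = 5.9207

Z-interval: x̄ ± E = 177 ± 5.9207 = (171.0793, 182.9207)

Rounded to 2 decimal places:

(171.08, 182.92)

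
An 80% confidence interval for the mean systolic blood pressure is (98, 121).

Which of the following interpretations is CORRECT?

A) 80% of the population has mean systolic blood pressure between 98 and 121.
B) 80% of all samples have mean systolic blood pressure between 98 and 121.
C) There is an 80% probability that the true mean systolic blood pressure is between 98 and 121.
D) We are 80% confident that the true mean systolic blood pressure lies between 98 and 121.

A confidence interval represents our confidence in the procedure, not a probability statement about the parameter.

Key concept: If we repeated this sampling process many times and computed an 80% CI each time, about 80% of those intervals would contain the true population parameter.

For this specific interval (98, 121):
- Midpoint (point estimate): 109.5
- Margin of error: 11.5

The correct interpretation is the one stating confidence that the true parameter lies in the interval — option D.

D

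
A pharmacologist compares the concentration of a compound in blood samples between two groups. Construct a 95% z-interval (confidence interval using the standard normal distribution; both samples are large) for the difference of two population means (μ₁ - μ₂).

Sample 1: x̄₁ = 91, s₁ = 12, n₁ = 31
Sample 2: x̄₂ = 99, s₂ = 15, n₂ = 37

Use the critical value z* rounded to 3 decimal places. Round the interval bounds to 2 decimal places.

Both samples are large (n₁ = 31 ≥ 30, n₂ = 37 ≥ 30), so a z-interval for the difference of means applies.

Point estimate: x̄₁ - x̄₂ = 91 - 99 = -8

Standard error: SE = √(s₁²/n₁ + s₂²/n₂)
= √(12²/31 + 15²/37)
= √(4.645161 + 6.081081)
= 3.275094

For 95% confidence, z* = 1.96 (from standard normal table)
Margin of error: E = z* × SE = 1.96 × 3.275094 = 6.4192

Z-interval: (x̄₁ - x̄₂) ± E = -8 ± 6.4192 = (-14.4192, -1.5808)

Rounded to 2 decimal places:

(-14.42, -1.58)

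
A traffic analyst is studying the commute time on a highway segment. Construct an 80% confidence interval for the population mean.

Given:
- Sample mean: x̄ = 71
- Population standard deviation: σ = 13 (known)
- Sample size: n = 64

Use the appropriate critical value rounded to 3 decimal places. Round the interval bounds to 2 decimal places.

The population standard deviation σ is known, so use a z-interval (standard normal critical value).

For 80% confidence, z* = 1.282 (from standard normal table)

Standard error: SE = σ/√n = 13/√64 = 1.625000

Margin of error: E = z* × SE = 1.282 × 1.625000 = 2.0833

Z-interval: x̄ ± E = 71 ± 2.0833 = (68.9167, 73.0833)

Rounded to 2 decimal places:

(68.92, 73.08)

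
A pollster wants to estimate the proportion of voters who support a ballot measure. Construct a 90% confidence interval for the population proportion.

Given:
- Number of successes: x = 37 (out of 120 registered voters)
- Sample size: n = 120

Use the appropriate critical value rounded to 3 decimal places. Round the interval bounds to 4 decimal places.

Sample proportion: p̂ = 37/120 = 0.308333

Check conditions for normal approximation:
  np̂ = 37 ≥ 10 ✓
  n(1-p̂) = 83 ≥ 10 ✓

The sample is large enough, so use a z-interval (normal approximation) for the proportion.

For 90% confidence, z* = 1.645 (from standard normal table)

Standard error: SE = √(p̂(1-p̂)/n) = √(0.308333×0.691667/120) = 0.04215684

Margin of error: E = z* × SE = 1.645 × 0.04215684 = 0.069348

Z-interval: p̂ ± E = 0.308333 ± 0.069348 = (0.238985, 0.377681)

Rounded to 4 decimal places:

(0.2390, 0.3777)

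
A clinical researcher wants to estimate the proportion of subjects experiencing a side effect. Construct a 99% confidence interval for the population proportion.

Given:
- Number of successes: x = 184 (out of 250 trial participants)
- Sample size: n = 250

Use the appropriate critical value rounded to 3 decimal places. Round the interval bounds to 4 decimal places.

Sample proportion: p̂ = 184/250 = 0.736000

Check conditions for normal approximation:
  np̂ = 184 ≥ 10 ✓
  n(1-p̂) = 66 ≥ 10 ✓

The sample is large enough, so use a z-interval (normal approximation) for the proportion.

For 99% confidence, z* = 2.576 (from standard normal table)

Standard error: SE = √(p̂(1-p̂)/n) = √(0.736000×0.264000/250) = 0.02787859

Margin of error: E = z* × SE = 2.576 × 0.02787859 = 0.071815

Z-interval: p̂ ± E = 0.736000 ± 0.071815 = (0.664185, 0.807815)

Rounded to 4 decimal places:

(0.6642, 0.8078)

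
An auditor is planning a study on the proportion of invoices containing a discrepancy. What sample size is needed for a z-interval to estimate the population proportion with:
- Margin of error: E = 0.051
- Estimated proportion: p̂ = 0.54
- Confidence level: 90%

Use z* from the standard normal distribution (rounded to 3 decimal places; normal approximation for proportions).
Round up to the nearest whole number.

Using z* for proportion z-interval (normal approximation).

For 90% confidence, z* = 1.645 (from standard normal table)

Sample size formula for proportion z-interval: n = z*²p̂(1-p̂)/E²

n = 1.645² × 0.54 × 0.46 / 0.051²
  = 2.706025 × 0.2484 / 0.002601
  = 258.4301

Round up to the nearest whole number: n = 259

259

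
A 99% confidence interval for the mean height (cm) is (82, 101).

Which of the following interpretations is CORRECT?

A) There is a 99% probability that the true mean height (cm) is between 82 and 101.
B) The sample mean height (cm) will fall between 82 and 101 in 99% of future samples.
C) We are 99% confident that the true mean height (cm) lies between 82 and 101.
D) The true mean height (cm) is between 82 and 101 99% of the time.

A confidence interval represents our confidence in the procedure, not a probability statement about the parameter.

Key concept: If we repeated this sampling process many times and computed a 99% CI each time, about 99% of those intervals would contain the true population parameter.

For this specific interval (82, 101):
- Midpoint (point estimate): 91.5
- Margin of error: 9.5

The correct interpretation is the one stating confidence that the true parameter lies in the interval — option C.

C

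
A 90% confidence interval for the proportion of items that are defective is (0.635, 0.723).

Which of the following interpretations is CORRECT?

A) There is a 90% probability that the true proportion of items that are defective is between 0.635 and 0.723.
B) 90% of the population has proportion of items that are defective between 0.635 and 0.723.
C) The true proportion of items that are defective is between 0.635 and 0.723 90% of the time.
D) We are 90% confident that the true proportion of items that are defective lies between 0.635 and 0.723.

A confidence interval represents our confidence in the procedure, not a probability statement about the parameter.

Key concept: If we repeated this sampling process many times and computed a 90% CI each time, about 90% of those intervals would contain the true population parameter.

For this specific interval (0.635, 0.723):
- Midpoint (point estimate): 0.679
- Margin of error: 0.044

The correct interpretation is the one stating confidence that the true parameter lies in the interval — option D.

D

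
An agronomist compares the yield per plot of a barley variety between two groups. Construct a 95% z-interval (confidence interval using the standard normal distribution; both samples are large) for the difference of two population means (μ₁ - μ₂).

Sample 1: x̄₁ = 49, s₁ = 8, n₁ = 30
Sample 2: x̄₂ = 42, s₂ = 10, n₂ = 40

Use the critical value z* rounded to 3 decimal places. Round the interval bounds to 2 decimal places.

Both samples are large (n₁ = 30 ≥ 30, n₂ = 40 ≥ 30), so a z-interval for the difference of means applies.

Point estimate: x̄₁ - x̄₂ = 49 - 42 = 7

Standard error: SE = √(s₁²/n₁ + s₂²/n₂)
= √(8²/30 + 10²/40)
= √(2.133333 + 2.500000)
= 2.152518

For 95% confidence, z* = 1.96 (from standard normal table)
Margin of error: E = z* × SE = 1.96 × 2.152518 = 4.2189

Z-interval: (x̄₁ - x̄₂) ± E = 7 ± 4.2189 = (2.7811, 11.2189)

Rounded to 2 decimal places:

(2.78, 11.22)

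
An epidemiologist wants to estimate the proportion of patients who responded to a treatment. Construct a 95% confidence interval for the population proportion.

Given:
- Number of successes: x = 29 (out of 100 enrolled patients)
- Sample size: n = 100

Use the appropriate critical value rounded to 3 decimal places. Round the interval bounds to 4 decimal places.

Sample proportion: p̂ = 29/100 = 0.290000

Check conditions for normal approximation:
  np̂ = 29 ≥ 10 ✓
  n(1-p̂) = 71 ≥ 10 ✓

The sample is large enough, so use a z-interval (normal approximation) for the proportion.

For 95% confidence, z* = 1.96 (from standard normal table)

Standard error: SE = √(p̂(1-p̂)/n) = √(0.290000×0.710000/100) = 0.04537621

Margin of error: E = z* × SE = 1.96 × 0.04537621 = 0.088937

Z-interval: p̂ ± E = 0.290000 ± 0.088937 = (0.201063, 0.378937)

Rounded to 4 decimal places:

(0.2011, 0.3789)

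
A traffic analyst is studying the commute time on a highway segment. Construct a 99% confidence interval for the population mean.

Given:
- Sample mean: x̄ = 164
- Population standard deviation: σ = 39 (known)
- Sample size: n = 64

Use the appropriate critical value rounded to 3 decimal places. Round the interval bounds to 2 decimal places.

The population standard deviation σ is known, so use a z-interval (standard normal critical value).

For 99% confidence, z* = 2.576 (from standard normal table)

Standard error: SE = σ/√n = 39/√64 = 4.875000

Margin of error: E = z* × SE = 2.576 × 4.875000 = 12.5580

Z-interval: x̄ ± E = 164 ± 12.5580 = (151.4420, 176.5580)

Rounded to 2 decimal places:

(151.44, 176.56)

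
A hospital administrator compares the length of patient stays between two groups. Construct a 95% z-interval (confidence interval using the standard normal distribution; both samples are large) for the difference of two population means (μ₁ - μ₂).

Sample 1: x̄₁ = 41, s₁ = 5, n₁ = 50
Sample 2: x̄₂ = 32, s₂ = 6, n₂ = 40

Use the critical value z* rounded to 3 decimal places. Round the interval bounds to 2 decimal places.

Both samples are large (n₁ = 50 ≥ 30, n₂ = 40 ≥ 30), so a z-interval for the difference of means applies.

Point estimate: x̄₁ - x̄₂ = 41 - 32 = 9

Standard error: SE = √(s₁²/n₁ + s₂²/n₂)
= √(5²/50 + 6²/40)
= √(0.500000 + 0.900000)
= 1.183216

For 95% confidence, z* = 1.96 (from standard normal table)
Margin of error: E = z* × SE = 1.96 × 1.183216 = 2.3191

Z-interval: (x̄₁ - x̄₂) ± E = 9 ± 2.3191 = (6.6809, 11.3191)

Rounded to 2 decimal places:

(6.68, 11.32)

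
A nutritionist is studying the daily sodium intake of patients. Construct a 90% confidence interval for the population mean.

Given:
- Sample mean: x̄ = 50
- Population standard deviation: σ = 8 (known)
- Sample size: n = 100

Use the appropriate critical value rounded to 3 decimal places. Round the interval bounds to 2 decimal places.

The population standard deviation σ is known, so use a z-interval (standard normal critical value).

For 90% confidence, z* = 1.645 (from standard normal table)

Standard error: SE = σ/√n = 8/√100 = 0.800000

Margin of error: E = z* × SE = 1.645 × 0.800000 = 1.3160

Z-interval: x̄ ± E = 50 ± 1.3160 = (48.6840, 51.3160)

Rounded to 2 decimal places:

(48.68, 51.32)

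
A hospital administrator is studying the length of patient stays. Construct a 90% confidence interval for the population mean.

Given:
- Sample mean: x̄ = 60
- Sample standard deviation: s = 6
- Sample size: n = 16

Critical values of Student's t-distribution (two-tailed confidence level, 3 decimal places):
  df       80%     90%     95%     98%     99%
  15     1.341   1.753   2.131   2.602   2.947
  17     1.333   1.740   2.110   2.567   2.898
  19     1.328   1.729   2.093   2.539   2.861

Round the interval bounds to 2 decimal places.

The population standard deviation σ is unknown (only the sample standard deviation s is given), so use a t-interval with df = n - 1 = 16 - 1 = 15.

For 90% confidence with df = 15, t* = 1.753 (from t-table)

Standard error: SE = s/√n = 6/√16 = 1.500000

Margin of error: E = t* × SE = 1.753 × 1.500000 = 2.6295

T-interval: x̄ ± E = 60 ± 2.6295 = (57.3705, 62.6295)

Rounded to 2 decimal places:

(57.37, 62.63)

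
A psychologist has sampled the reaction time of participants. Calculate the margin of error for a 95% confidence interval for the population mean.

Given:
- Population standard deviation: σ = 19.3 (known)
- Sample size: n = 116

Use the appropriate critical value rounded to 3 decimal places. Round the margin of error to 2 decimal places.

The population standard deviation σ is known, so use the z-interval margin of error formula.

For 95% confidence, z* = 1.96 (from standard normal table)

Margin of error formula for z-interval: E = z* × σ/√n

E = 1.96 × 19.3/√116
  = 1.96 × 1.791960
  = 3.5122

Rounded to 2 decimal places:

3.51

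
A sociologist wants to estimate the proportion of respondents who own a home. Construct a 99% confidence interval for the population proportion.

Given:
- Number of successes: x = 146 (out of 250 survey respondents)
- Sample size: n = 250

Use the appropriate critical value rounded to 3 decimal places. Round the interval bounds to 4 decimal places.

Sample proportion: p̂ = 146/250 = 0.584000

Check conditions for normal approximation:
  np̂ = 146 ≥ 10 ✓
  n(1-p̂) = 104 ≥ 10 ✓

The sample is large enough, so use a z-interval (normal approximation) for the proportion.

For 99% confidence, z* = 2.576 (from standard normal table)

Standard error: SE = √(p̂(1-p̂)/n) = √(0.584000×0.416000/250) = 0.03117332

Margin of error: E = z* × SE = 2.576 × 0.03117332 = 0.080302

Z-interval: p̂ ± E = 0.584000 ± 0.080302 = (0.503698, 0.664302)

Rounded to 4 decimal places:

(0.5037, 0.6643)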